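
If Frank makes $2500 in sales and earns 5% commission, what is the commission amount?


Convert rate to decimal:
5% = 0.05
Multiply by sales:
$2500 x 0.05 = $125

$125


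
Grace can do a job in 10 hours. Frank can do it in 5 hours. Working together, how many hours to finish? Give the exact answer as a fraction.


Grace's rate: 1/10 of the job per hour
Frank's rate: 1/5 of the job per hour
Combined rate: 1/10 + 1/5 = 3/10 per hour
Time = 1 / (3/10) = 10/3 hours (≈ 3.33 hours)

10/3 hours


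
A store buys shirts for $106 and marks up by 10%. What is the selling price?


Calculate the markup amount:
10% of $106 = $10.60
Add to cost:
$106 + $10.60 = $116.60

$116.60


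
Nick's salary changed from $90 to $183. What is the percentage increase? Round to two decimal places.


Find the absolute change:
|183 - 90| = 93
Divide by original and multiply by 100:
93 / 90 x 100 = 103.3333...% ≈ 103.33%

103.33%


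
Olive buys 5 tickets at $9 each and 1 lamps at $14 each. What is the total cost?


Cost of tickets:
5 x $9 = $45
Cost of lamps:
1 x $14 = $14
Add both:
$45 + $14 = $59

$59


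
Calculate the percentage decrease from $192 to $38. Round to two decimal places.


Find the absolute change:
|38 - 192| = 154
Divide by original and multiply by 100:
154 / 192 x 100 = 80.2083...% ≈ 80.21%

80.21%


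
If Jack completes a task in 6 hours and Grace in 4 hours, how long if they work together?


Jack's rate: 1/6 of the job per hour
Grace's rate: 1/4 of the job per hour
Combined rate: 1/6 + 1/4 = 5/12 per hour
Time = 1 / (5/12) = 12/5 = 2.4 hours

2.4 hours


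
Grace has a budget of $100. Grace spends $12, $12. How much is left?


Add up expenses:
$12 + $12 = $24
Subtract from budget:
$100 - $24 = $76

$76


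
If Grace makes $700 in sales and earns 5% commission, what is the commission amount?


Convert rate to decimal:
5% = 0.05
Multiply by sales:
$700 x 0.05 = $35

$35


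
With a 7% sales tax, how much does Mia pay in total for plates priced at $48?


Calculate the tax:
7% of $48 = $3.36
Add tax to price:
$48 + $3.36 = $51.36

$51.36


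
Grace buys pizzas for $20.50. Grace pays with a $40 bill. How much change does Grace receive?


Start with the amount paid:
$40
Subtract the price:
$40 - $20.50 = $19.50

$19.50


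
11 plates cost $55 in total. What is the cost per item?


Total cost: $55
Number of items: 11
Unit price: $55 / 11 = $5

$5


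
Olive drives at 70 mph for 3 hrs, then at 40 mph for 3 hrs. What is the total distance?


Leg 1 distance:
70 x 3 = 210 miles
Leg 2 distance:
40 x 3 = 120 miles
Total distance:
210 + 120 = 330 miles

330 miles


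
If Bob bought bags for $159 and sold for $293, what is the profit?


Selling price = $293
Cost price = $159
Profit = selling price - cost price:
Profit = $293 - $159 = $134

$134


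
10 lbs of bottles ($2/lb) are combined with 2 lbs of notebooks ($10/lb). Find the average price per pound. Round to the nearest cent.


Cost of bottles:
10 x $2 = $20
Cost of notebooks:
2 x $10 = $20
Total cost: $20 + $20 = $40
Total weight: 12 lbs
Average: $40 / 12 = $3.3333... ≈ $3.33/lb

$3.33/lb


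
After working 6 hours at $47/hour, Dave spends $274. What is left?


Calculate earnings:
6 x $47 = $282
Subtract spending:
$282 - $274 = $8

$8


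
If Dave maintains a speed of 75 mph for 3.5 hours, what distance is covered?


Use the formula: distance = speed x time
Speed = 75 mph, Time = 3.5 hours
75 x 3.5 = 262.5 miles

262.5 miles


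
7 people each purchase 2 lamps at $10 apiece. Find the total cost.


Cost per person:
2 x $10 = $20
Group total:
7 x $20 = $140

$140


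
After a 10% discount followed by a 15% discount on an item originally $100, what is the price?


First discount:
10% of $100 = $10
Price after first discount:
$100 - $10 = $90
Second discount:
15% of $90 = $13.50
Final price:
$90 - $13.50 = $76.50

$76.50


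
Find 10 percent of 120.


Convert percentage to decimal:
10% = 0.1
Multiply:
120 x 0.1 = 12

12


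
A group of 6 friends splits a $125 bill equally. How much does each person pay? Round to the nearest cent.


Total bill: $125
Number of people: 6
Each pays: $125 / 6 = $20.8333... ≈ $20.83

$20.83


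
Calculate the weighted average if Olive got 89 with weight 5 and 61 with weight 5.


Weighted sum:
5 x 89 + 5 x 61 = 750
Total weight:
5 + 5 = 10
Weighted average:
750 / 10 = 75

75


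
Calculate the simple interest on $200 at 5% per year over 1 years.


Use the formula I = P x R x T / 100
P x R x T = 200 x 5 x 1 = 1000
I = 1000 / 100 = $10

$10


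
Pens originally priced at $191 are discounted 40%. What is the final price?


Calculate the discount amount:
40% of $191 = $76.40
Subtract from original:
$191 - $76.40 = $114.60

$114.60


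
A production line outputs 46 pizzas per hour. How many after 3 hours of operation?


Production rate: 46 pizzas per hour
Time: 3 hours
Total: 46 x 3 = 138 pizzas

138 pizzas


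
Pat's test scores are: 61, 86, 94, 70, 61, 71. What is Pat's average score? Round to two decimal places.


Add the scores:
61 + 86 + 94 + 70 + 61 + 71 = 443
Divide by the number of tests:
443 / 6 = 73.8333... ≈ 73.83

73.83


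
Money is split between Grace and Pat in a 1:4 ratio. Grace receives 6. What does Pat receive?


Find the multiplier:
6 / 1 = 6
Apply to Pat's share:
4 x 6 = 24

24


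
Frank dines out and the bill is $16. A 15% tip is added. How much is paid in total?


Calculate the tip:
15% of $16 = $2.40
Add tip to meal cost:
$16 + $2.40 = $18.40

$18.40


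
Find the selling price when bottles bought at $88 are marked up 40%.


Calculate the markup amount:
40% of $88 = $35.20
Add to cost:
$88 + $35.20 = $123.20

$123.20


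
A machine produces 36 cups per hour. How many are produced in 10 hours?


Production rate: 36 cups per hour
Time: 10 hours
Total: 36 x 10 = 360 cups

360 cups


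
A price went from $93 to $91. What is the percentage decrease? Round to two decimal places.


Find the absolute change:
|91 - 93| = 2
Divide by original and multiply by 100:
2 / 93 x 100 = 2.1505...% ≈ 2.15%

2.15%


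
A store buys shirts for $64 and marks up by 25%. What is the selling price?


Calculate the markup amount:
25% of $64 = $16
Add to cost:
$64 + $16 = $80

$80


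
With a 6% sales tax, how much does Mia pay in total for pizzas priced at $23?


Calculate the tax:
6% of $23 = $1.38
Add tax to price:
$23 + $1.38 = $24.38

$24.38


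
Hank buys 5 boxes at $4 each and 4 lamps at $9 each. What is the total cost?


Cost of boxes:
5 x $4 = $20
Cost of lamps:
4 x $9 = $36
Add both:
$20 + $36 = $56

$56


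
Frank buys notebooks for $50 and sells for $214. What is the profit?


Selling price = $214
Cost price = $50
Profit = selling price - cost price:
Profit = $214 - $50 = $164

$164


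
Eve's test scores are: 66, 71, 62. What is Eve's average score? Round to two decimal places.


Add the scores:
66 + 71 + 62 = 199
Divide by the number of tests:
199 / 3 = 66.3333... ≈ 66.33

66.33


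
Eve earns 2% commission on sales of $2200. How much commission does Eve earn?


Convert rate to decimal:
2% = 0.02
Multiply by sales:
$2200 x 0.02 = $44

$44


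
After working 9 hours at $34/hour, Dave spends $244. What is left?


Calculate earnings:
9 x $34 = $306
Subtract spending:
$306 - $244 = $62

$62


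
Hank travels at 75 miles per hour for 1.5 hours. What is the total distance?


Use the formula: distance = speed x time
Speed = 75 mph, Time = 1.5 hours
75 x 1.5 = 112.5 miles

112.5 miles


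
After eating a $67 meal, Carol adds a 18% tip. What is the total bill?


Calculate the tip:
18% of $67 = $12.06
Add tip to meal cost:
$67 + $12.06 = $79.06

$79.06


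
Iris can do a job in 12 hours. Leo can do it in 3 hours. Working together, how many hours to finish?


Iris's rate: 1/12 of the job per hour
Leo's rate: 1/3 of the job per hour
Combined rate: 1/12 + 1/3 = 5/12 per hour
Time = 1 / (5/12) = 12/5 = 2.4 hours

2.4 hours


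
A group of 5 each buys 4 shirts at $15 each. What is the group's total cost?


Cost per person:
4 x $15 = $60
Group total:
5 x $60 = $300

$300


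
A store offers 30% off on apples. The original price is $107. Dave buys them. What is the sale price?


Calculate the discount amount:
30% of $107 = $32.10
Subtract from original:
$107 - $32.10 = $74.90

$74.90


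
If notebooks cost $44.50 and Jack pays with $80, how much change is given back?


Start with the amount paid:
$80
Subtract the price:
$80 - $44.50 = $35.50

$35.50


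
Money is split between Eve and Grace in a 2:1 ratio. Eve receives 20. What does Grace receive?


Find the multiplier:
20 / 2 = 10
Apply to Grace's share:
1 x 10 = 10

10


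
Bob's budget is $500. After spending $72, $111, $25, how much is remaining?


Add up expenses:
$72 + $111 + $25 = $208
Subtract from budget:
$500 - $208 = $292

$292


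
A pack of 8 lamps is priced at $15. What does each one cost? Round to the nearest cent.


Total cost: $15
Number of items: 8
Unit price: $15 / 8 = $1.875 ≈ $1.88

$1.88


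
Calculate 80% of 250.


Convert percentage to decimal:
80% = 0.8
Multiply:
250 x 0.8 = 200

200


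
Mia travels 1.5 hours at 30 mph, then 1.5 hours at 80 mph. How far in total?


Leg 1 distance:
30 x 1.5 = 45 miles
Leg 2 distance:
80 x 1.5 = 120 miles
Total distance:
45 + 120 = 165 miles

165 miles


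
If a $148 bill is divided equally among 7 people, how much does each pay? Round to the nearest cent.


Total bill: $148
Number of people: 7
Each pays: $148 / 7 = $21.1428... ≈ $21.14

$21.14


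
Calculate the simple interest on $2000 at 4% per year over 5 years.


Use the formula I = P x R x T / 100
P x R x T = 2000 x 4 x 5 = 40000
I = 40000 / 100 = $400

$400


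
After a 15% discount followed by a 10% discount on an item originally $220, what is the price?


First discount:
15% of $220 = $33
Price after first discount:
$220 - $33 = $187
Second discount:
10% of $187 = $18.70
Final price:
$187 - $18.70 = $168.30

$168.30


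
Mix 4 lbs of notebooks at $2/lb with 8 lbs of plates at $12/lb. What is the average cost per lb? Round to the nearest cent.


Cost of notebooks:
4 x $2 = $8
Cost of plates:
8 x $12 = $96
Total cost: $8 + $96 = $104
Total weight: 12 lbs
Average: $104 / 12 = $8.6666... ≈ $8.67/lb

$8.67/lb


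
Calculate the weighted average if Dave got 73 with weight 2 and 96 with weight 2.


Weighted sum:
2 x 73 + 2 x 96 = 338
Total weight:
2 + 2 = 4
Weighted average:
338 / 4 = 84.5

84.5


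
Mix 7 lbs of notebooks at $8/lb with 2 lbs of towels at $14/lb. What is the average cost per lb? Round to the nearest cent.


Cost of notebooks:
7 x $8 = $56
Cost of towels:
2 x $14 = $28
Total cost: $56 + $28 = $84
Total weight: 9 lbs
Average: $84 / 9 = $9.3333... ≈ $9.33/lb

$9.33/lb


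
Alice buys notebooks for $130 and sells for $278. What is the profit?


Selling price = $278
Cost price = $130
Profit = selling price - cost price:
Profit = $278 - $130 = $148

$148


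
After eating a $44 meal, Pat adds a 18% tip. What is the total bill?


Calculate the tip:
18% of $44 = $7.92
Add tip to meal cost:
$44 + $7.92 = $51.92

$51.92


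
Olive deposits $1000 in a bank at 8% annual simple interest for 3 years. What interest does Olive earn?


Use the formula I = P x R x T / 100
P x R x T = 1000 x 8 x 3 = 24000
I = 24000 / 100 = $240

$240


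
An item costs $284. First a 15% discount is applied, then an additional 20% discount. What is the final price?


First discount:
15% of $284 = $42.60
Price after first discount:
$284 - $42.60 = $241.40
Second discount:
20% of $241.40 = $48.28
Final price:
$241.40 - $48.28 = $193.12

$193.12


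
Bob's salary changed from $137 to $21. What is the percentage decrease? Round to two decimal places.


Find the absolute change:
|21 - 137| = 116
Divide by original and multiply by 100:
116 / 137 x 100 = 84.6715...% ≈ 84.67%

84.67%


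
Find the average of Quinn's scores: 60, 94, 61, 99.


Add the scores:
60 + 94 + 61 + 99 = 314
Divide by the number of tests:
314 / 4 = 78.5

78.5


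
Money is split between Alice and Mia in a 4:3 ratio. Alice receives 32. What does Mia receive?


Find the multiplier:
32 / 4 = 8
Apply to Mia's share:
3 x 8 = 24

24


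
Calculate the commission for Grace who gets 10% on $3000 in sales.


Convert rate to decimal:
10% = 0.1
Multiply by sales:
$3000 x 0.1 = $300

$300


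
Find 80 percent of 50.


Convert percentage to decimal:
80% = 0.8
Multiply:
50 x 0.8 = 40

40


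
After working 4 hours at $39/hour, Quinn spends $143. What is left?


Calculate earnings:
4 x $39 = $156
Subtract spending:
$156 - $143 = $13

$13


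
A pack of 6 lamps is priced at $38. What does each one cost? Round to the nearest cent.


Total cost: $38
Number of items: 6
Unit price: $38 / 6 = $6.3333... ≈ $6.33

$6.33


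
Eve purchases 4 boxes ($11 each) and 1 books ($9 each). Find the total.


Cost of boxes:
4 x $11 = $44
Cost of books:
1 x $9 = $9
Add both:
$44 + $9 = $53

$53


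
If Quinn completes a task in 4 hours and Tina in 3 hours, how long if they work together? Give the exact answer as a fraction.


Quinn's rate: 1/4 of the job per hour
Tina's rate: 1/3 of the job per hour
Combined rate: 1/4 + 1/3 = 7/12 per hour
Time = 1 / (7/12) = 12/7 hours (≈ 1.71 hours)

12/7 hours


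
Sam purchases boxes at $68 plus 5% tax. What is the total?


Calculate the tax:
5% of $68 = $3.40
Add tax to price:
$68 + $3.40 = $71.40

$71.40


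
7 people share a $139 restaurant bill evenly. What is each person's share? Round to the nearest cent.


Total bill: $139
Number of people: 7
Each pays: $139 / 7 = $19.8571... ≈ $19.86

$19.86


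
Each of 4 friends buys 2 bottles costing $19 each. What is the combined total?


Cost per person:
2 x $19 = $38
Group total:
4 x $38 = $152

$152


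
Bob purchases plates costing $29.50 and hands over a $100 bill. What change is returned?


Start with the amount paid:
$100
Subtract the price:
$100 - $29.50 = $70.50

$70.50


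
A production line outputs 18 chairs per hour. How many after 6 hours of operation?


Production rate: 18 chairs per hour
Time: 6 hours
Total: 18 x 6 = 108 chairs

108 chairs


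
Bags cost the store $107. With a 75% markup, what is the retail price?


Calculate the markup amount:
75% of $107 = $80.25
Add to cost:
$107 + $80.25 = $187.25

$187.25


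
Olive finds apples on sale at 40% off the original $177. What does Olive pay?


Calculate the discount amount:
40% of $177 = $70.80
Subtract from original:
$177 - $70.80 = $106.20

$106.20


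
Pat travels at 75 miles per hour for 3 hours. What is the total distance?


Use the formula: distance = speed x time
Speed = 75 mph, Time = 3 hours
75 x 3 = 225 miles

225 miles


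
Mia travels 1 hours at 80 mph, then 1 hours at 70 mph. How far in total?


Leg 1 distance:
80 x 1 = 80 miles
Leg 2 distance:
70 x 1 = 70 miles
Total distance:
80 + 70 = 150 miles

150 miles


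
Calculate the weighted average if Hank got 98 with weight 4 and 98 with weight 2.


Weighted sum:
4 x 98 + 2 x 98 = 588
Total weight:
4 + 2 = 6
Weighted average:
588 / 6 = 98

98


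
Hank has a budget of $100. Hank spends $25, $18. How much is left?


Add up expenses:
$25 + $18 = $43
Subtract from budget:
$100 - $43 = $57

$57


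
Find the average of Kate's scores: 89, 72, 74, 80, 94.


Add the scores:
89 + 72 + 74 + 80 + 94 = 409
Divide by the number of tests:
409 / 5 = 81.8

81.8


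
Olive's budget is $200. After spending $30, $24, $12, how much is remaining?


Add up expenses:
$30 + $24 + $12 = $66
Subtract from budget:
$200 - $66 = $134

$134


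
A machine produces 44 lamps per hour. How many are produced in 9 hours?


Production rate: 44 lamps per hour
Time: 9 hours
Total: 44 x 9 = 396 lamps

396 lamps


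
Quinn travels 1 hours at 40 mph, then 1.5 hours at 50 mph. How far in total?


Leg 1 distance:
40 x 1 = 40 miles
Leg 2 distance:
50 x 1.5 = 75 miles
Total distance:
40 + 75 = 115 miles

115 miles


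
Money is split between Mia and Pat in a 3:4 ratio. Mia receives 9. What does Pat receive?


Find the multiplier:
9 / 3 = 3
Apply to Pat's share:
4 x 3 = 12

12


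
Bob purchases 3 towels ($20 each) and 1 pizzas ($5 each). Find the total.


Cost of towels:
3 x $20 = $60
Cost of pizzas:
1 x $5 = $5
Add both:
$60 + $5 = $65

$65


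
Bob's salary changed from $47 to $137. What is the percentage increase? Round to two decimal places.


Find the absolute change:
|137 - 47| = 90
Divide by original and multiply by 100:
90 / 47 x 100 = 191.4893...% ≈ 191.49%

191.49%


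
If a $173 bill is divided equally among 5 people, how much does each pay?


Total bill: $173
Number of people: 5
Each pays: $173 / 5 = $34.60

$34.60


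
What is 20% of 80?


Convert percentage to decimal:
20% = 0.2
Multiply:
80 x 0.2 = 16

16


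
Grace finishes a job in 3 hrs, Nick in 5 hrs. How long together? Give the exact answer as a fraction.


Grace's rate: 1/3 of the job per hour
Nick's rate: 1/5 of the job per hour
Combined rate: 1/3 + 1/5 = 8/15 per hour
Time = 1 / (8/15) = 15/8 hours (≈ 1.88 hours)

15/8 hours


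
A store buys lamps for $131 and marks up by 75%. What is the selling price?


Calculate the markup amount:
75% of $131 = $98.25
Add to cost:
$131 + $98.25 = $229.25

$229.25


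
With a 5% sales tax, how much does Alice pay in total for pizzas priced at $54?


Calculate the tax:
5% of $54 = $2.70
Add tax to price:
$54 + $2.70 = $56.70

$56.70


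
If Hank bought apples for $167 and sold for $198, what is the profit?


Selling price = $198
Cost price = $167
Profit = selling price - cost price:
Profit = $198 - $167 = $31

$31


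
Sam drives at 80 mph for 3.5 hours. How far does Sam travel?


Use the formula: distance = speed x time
Speed = 80 mph, Time = 3.5 hours
80 x 3.5 = 280 miles

280 miles


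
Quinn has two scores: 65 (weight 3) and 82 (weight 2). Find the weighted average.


Weighted sum:
3 x 65 + 2 x 82 = 359
Total weight:
3 + 2 = 5
Weighted average:
359 / 5 = 71.8

71.8


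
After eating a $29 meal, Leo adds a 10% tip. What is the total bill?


Calculate the tip:
10% of $29 = $2.90
Add tip to meal cost:
$29 + $2.90 = $31.90

$31.90


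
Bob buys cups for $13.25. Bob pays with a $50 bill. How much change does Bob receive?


Start with the amount paid:
$50
Subtract the price:
$50 - $13.25 = $36.75

$36.75


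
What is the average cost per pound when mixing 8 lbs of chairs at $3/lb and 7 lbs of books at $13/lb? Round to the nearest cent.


Cost of chairs:
8 x $3 = $24
Cost of books:
7 x $13 = $91
Total cost: $24 + $91 = $115
Total weight: 15 lbs
Average: $115 / 15 = $7.6666... ≈ $7.67/lb

$7.67/lb


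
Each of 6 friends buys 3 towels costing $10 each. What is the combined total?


Cost per person:
3 x $10 = $30
Group total:
6 x $30 = $180

$180


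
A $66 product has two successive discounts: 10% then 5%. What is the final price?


First discount:
10% of $66 = $6.60
Price after first discount:
$66 - $6.60 = $59.40
Second discount:
5% of $59.40 = $2.97
Final price:
$59.40 - $2.97 = $56.43

$56.43


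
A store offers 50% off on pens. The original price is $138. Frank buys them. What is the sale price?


Calculate the discount amount:
50% of $138 = $69
Subtract from original:
$138 - $69 = $69

$69


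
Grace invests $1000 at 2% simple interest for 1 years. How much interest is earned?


Use the formula I = P x R x T / 100
P x R x T = 1000 x 2 x 1 = 2000
I = 2000 / 100 = $20

$20


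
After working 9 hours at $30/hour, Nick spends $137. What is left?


Calculate earnings:
9 x $30 = $270
Subtract spending:
$270 - $137 = $133

$133


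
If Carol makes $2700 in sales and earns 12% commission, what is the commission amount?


Convert rate to decimal:
12% = 0.12
Multiply by sales:
$2700 x 0.12 = $324

$324


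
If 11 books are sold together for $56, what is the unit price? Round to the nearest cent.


Total cost: $56
Number of items: 11
Unit price: $56 / 11 = $5.0909... ≈ $5.09

$5.09


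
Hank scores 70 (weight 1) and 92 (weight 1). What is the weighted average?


Weighted sum:
1 x 70 + 1 x 92 = 162
Total weight:
1 + 1 = 2
Weighted average:
162 / 2 = 81

81


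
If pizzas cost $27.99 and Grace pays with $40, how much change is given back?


Start with the amount paid:
$40
Subtract the price:
$40 - $27.99 = $12.01

$12.01


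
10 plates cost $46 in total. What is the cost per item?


Total cost: $46
Number of items: 10
Unit price: $46 / 10 = $4.60

$4.60


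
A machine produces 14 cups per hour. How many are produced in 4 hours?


Production rate: 14 cups per hour
Time: 4 hours
Total: 14 x 4 = 56 cups

56 cups


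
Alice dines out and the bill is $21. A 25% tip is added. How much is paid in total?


Calculate the tip:
25% of $21 = $5.25
Add tip to meal cost:
$21 + $5.25 = $26.25

$26.25


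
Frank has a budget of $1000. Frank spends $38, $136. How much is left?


Add up expenses:
$38 + $136 = $174
Subtract from budget:
$1000 - $174 = $826

$826


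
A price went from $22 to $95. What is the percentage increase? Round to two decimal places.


Find the absolute change:
|95 - 22| = 73
Divide by original and multiply by 100:
73 / 22 x 100 = 331.8181...% ≈ 331.82%

331.82%


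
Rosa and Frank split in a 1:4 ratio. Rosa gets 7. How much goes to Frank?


Find the multiplier:
7 / 1 = 7
Apply to Frank's share:
4 x 7 = 28

28


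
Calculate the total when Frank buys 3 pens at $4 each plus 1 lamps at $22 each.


Cost of pens:
3 x $4 = $12
Cost of lamps:
1 x $22 = $22
Add both:
$12 + $22 = $34

$34


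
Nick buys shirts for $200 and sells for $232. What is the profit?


Selling price = $232
Cost price = $200
Profit = selling price - cost price:
Profit = $232 - $200 = $32

$32


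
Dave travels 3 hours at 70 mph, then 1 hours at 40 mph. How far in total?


Leg 1 distance:
70 x 3 = 210 miles
Leg 2 distance:
40 x 1 = 40 miles
Total distance:
210 + 40 = 250 miles

250 miles


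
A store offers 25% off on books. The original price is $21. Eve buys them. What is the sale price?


Calculate the discount amount:
25% of $21 = $5.25
Subtract from original:
$21 - $5.25 = $15.75

$15.75


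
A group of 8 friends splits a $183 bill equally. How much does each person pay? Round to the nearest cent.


Total bill: $183
Number of people: 8
Each pays: $183 / 8 = $22.875 ≈ $22.88

$22.88


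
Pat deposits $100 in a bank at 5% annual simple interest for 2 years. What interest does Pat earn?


Use the formula I = P x R x T / 100
P x R x T = 100 x 5 x 2 = 1000
I = 1000 / 100 = $10

$10


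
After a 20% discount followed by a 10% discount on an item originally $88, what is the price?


First discount:
20% of $88 = $17.60
Price after first discount:
$88 - $17.60 = $70.40
Second discount:
10% of $70.40 = $7.04
Final price:
$70.40 - $7.04 = $63.36

$63.36


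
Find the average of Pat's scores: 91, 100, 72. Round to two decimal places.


Add the scores:
91 + 100 + 72 = 263
Divide by the number of tests:
263 / 3 = 87.6666... ≈ 87.67

87.67


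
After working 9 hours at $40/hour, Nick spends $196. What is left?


Calculate earnings:
9 x $40 = $360
Subtract spending:
$360 - $196 = $164

$164


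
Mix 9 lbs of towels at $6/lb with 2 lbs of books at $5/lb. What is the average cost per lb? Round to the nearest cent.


Cost of towels:
9 x $6 = $54
Cost of books:
2 x $5 = $10
Total cost: $54 + $10 = $64
Total weight: 11 lbs
Average: $64 / 11 = $5.8181... ≈ $5.82/lb

$5.82/lb


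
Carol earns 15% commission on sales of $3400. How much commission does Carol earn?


Convert rate to decimal:
15% = 0.15
Multiply by sales:
$3400 x 0.15 = $510

$510


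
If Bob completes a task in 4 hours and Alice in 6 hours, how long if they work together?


Bob's rate: 1/4 of the job per hour
Alice's rate: 1/6 of the job per hour
Combined rate: 1/4 + 1/6 = 5/12 per hour
Time = 1 / (5/12) = 12/5 = 2.4 hours

2.4 hours


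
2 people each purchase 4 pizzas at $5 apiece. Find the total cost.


Cost per person:
4 x $5 = $20
Group total:
2 x $20 = $40

$40


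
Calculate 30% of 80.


Convert percentage to decimal:
30% = 0.3
Multiply:
80 x 0.3 = 24

24


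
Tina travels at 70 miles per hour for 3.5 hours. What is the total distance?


Use the formula: distance = speed x time
Speed = 70 mph, Time = 3.5 hours
70 x 3.5 = 245 miles

245 miles


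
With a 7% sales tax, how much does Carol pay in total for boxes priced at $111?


Calculate the tax:
7% of $111 = $7.77
Add tax to price:
$111 + $7.77 = $118.77

$118.77


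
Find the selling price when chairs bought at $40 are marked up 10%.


Calculate the markup amount:
10% of $40 = $4
Add to cost:
$40 + $4 = $44

$44


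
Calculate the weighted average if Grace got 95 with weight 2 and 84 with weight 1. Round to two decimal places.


Weighted sum:
2 x 95 + 1 x 84 = 274
Total weight:
2 + 1 = 3
Weighted average:
274 / 3 = 91.3333... ≈ 91.33

91.33


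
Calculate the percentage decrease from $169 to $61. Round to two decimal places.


Find the absolute change:
|61 - 169| = 108
Divide by original and multiply by 100:
108 / 169 x 100 = 63.9053...% ≈ 63.91%

63.91%


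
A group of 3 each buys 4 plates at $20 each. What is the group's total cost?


Cost per person:
4 x $20 = $80
Group total:
3 x $80 = $240

$240


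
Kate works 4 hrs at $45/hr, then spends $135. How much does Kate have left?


Calculate earnings:
4 x $45 = $180
Subtract spending:
$180 - $135 = $45

$45


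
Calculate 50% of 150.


Convert percentage to decimal:
50% = 0.5
Multiply:
150 x 0.5 = 75

75


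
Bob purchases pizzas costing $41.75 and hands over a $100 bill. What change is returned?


Start with the amount paid:
$100
Subtract the price:
$100 - $41.75 = $58.25

$58.25


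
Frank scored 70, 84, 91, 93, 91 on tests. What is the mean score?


Add the scores:
70 + 84 + 91 + 93 + 91 = 429
Divide by the number of tests:
429 / 5 = 85.8

85.8


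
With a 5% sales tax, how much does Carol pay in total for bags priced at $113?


Calculate the tax:
5% of $113 = $5.65
Add tax to price:
$113 + $5.65 = $118.65

$118.65


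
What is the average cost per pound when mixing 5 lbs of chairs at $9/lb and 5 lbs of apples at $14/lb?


Cost of chairs:
5 x $9 = $45
Cost of apples:
5 x $14 = $70
Total cost: $45 + $70 = $115
Total weight: 10 lbs
Average: $115 / 10 = $11.50/lb

$11.50/lb


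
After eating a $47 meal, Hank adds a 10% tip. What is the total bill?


Calculate the tip:
10% of $47 = $4.70
Add tip to meal cost:
$47 + $4.70 = $51.70

$51.70


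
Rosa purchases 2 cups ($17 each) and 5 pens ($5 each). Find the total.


Cost of cups:
2 x $17 = $34
Cost of pens:
5 x $5 = $25
Add both:
$34 + $25 = $59

$59


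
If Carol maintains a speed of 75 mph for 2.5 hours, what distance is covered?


Use the formula: distance = speed x time
Speed = 75 mph, Time = 2.5 hours
75 x 2.5 = 187.5 miles

187.5 miles


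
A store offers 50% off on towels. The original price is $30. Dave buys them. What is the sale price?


Calculate the discount amount:
50% of $30 = $15
Subtract from original:
$30 - $15 = $15

$15


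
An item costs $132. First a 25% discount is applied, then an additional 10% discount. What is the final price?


First discount:
25% of $132 = $33
Price after first discount:
$132 - $33 = $99
Second discount:
10% of $99 = $9.90
Final price:
$99 - $9.90 = $89.10

$89.10


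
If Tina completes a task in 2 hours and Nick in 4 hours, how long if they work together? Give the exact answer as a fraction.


Tina's rate: 1/2 of the job per hour
Nick's rate: 1/4 of the job per hour
Combined rate: 1/2 + 1/4 = 3/4 per hour
Time = 1 / (3/4) = 4/3 hours (≈ 1.33 hours)

4/3 hours


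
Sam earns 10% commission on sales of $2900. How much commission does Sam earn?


Convert rate to decimal:
10% = 0.1
Multiply by sales:
$2900 x 0.1 = $290

$290


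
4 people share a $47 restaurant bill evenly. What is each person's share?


Total bill: $47
Number of people: 4
Each pays: $47 / 4 = $11.75

$11.75


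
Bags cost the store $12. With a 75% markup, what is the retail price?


Calculate the markup amount:
75% of $12 = $9
Add to cost:
$12 + $9 = $21

$21


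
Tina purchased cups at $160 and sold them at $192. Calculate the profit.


Selling price = $192
Cost price = $160
Profit = selling price - cost price:
Profit = $192 - $160 = $32

$32


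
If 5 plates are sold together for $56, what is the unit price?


Total cost: $56
Number of items: 5
Unit price: $56 / 5 = $11.20

$11.20


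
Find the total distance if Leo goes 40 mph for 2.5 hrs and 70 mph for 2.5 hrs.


Leg 1 distance:
40 x 2.5 = 100 miles
Leg 2 distance:
70 x 2.5 = 175 miles
Total distance:
100 + 175 = 275 miles

275 miles


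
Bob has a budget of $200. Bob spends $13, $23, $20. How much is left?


Add up expenses:
$13 + $23 + $20 = $56
Subtract from budget:
$200 - $56 = $144

$144


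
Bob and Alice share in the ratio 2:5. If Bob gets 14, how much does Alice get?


Find the multiplier:
14 / 2 = 7
Apply to Alice's share:
5 x 7 = 35

35


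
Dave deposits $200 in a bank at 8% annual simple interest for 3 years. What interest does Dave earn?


Use the formula I = P x R x T / 100
P x R x T = 200 x 8 x 3 = 4800
I = 4800 / 100 = $48

$48


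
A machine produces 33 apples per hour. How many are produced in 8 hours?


Production rate: 33 apples per hour
Time: 8 hours
Total: 33 x 8 = 264 apples

264 apples


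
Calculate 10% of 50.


Convert percentage to decimal:
10% = 0.1
Multiply:
50 x 0.1 = 5

5


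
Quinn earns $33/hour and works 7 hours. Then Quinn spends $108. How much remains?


Calculate earnings:
7 x $33 = $231
Subtract spending:
$231 - $108 = $123

$123


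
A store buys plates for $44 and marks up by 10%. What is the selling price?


Calculate the markup amount:
10% of $44 = $4.40
Add to cost:
$44 + $4.40 = $48.40

$48.40


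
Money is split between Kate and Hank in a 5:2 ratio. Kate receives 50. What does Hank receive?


Find the multiplier:
50 / 5 = 10
Apply to Hank's share:
2 x 10 = 20

20


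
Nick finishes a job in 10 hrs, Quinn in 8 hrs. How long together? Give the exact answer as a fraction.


Nick's rate: 1/10 of the job per hour
Quinn's rate: 1/8 of the job per hour
Combined rate: 1/10 + 1/8 = 9/40 per hour
Time = 1 / (9/40) = 40/9 hours (≈ 4.44 hours)

40/9 hours


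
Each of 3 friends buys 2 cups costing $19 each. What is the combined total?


Cost per person:
2 x $19 = $38
Group total:
3 x $38 = $114

$114


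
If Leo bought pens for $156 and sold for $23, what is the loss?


Selling price = $23
Cost price = $156
Loss = cost price - selling price:
Loss = $156 - $23 = $133

$133


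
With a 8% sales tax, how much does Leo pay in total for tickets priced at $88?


Calculate the tax:
8% of $88 = $7.04
Add tax to price:
$88 + $7.04 = $95.04

$95.04


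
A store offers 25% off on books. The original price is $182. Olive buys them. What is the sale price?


Calculate the discount amount:
25% of $182 = $45.50
Subtract from original:
$182 - $45.50 = $136.50

$136.50


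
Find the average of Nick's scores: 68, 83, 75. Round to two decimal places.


Add the scores:
68 + 83 + 75 = 226
Divide by the number of tests:
226 / 3 = 75.3333... ≈ 75.33

75.33


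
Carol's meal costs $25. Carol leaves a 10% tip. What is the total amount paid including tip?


Calculate the tip:
10% of $25 = $2.50
Add tip to meal cost:
$25 + $2.50 = $27.50

$27.50


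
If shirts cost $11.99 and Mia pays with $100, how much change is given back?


Start with the amount paid:
$100
Subtract the price:
$100 - $11.99 = $88.01

$88.01


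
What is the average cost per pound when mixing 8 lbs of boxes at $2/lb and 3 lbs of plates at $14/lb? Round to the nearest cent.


Cost of boxes:
8 x $2 = $16
Cost of plates:
3 x $14 = $42
Total cost: $16 + $42 = $58
Total weight: 11 lbs
Average: $58 / 11 = $5.2727... ≈ $5.27/lb

$5.27/lb


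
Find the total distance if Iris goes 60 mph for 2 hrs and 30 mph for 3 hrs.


Leg 1 distance:
60 x 2 = 120 miles
Leg 2 distance:
30 x 3 = 90 miles
Total distance:
120 + 90 = 210 miles

210 miles


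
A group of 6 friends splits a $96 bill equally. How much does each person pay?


Total bill: $96
Number of people: 6
Each pays: $96 / 6 = $16

$16


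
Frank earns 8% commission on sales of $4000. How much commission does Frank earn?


Convert rate to decimal:
8% = 0.08
Multiply by sales:
$4000 x 0.08 = $320

$320


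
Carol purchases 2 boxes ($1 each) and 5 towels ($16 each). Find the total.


Cost of boxes:
2 x $1 = $2
Cost of towels:
5 x $16 = $80
Add both:
$2 + $80 = $82

$82


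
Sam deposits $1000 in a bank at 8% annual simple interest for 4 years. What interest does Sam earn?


Use the formula I = P x R x T / 100
P x R x T = 1000 x 8 x 4 = 32000
I = 32000 / 100 = $320

$320


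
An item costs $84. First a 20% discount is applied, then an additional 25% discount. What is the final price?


First discount:
20% of $84 = $16.80
Price after first discount:
$84 - $16.80 = $67.20
Second discount:
25% of $67.20 = $16.80
Final price:
$67.20 - $16.80 = $50.40

$50.40


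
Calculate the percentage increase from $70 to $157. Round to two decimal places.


Find the absolute change:
|157 - 70| = 87
Divide by original and multiply by 100:
87 / 70 x 100 = 124.2857...% ≈ 124.29%

124.29%


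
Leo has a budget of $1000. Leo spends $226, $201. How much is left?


Add up expenses:
$226 + $201 = $427
Subtract from budget:
$1000 - $427 = $573

$573


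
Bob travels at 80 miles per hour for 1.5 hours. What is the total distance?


Use the formula: distance = speed x time
Speed = 80 mph, Time = 1.5 hours
80 x 1.5 = 120 miles

120 miles


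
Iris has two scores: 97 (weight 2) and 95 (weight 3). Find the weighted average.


Weighted sum:
2 x 97 + 3 x 95 = 479
Total weight:
2 + 3 = 5
Weighted average:
479 / 5 = 95.8

95.8


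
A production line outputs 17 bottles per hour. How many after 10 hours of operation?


Production rate: 17 bottles per hour
Time: 10 hours
Total: 17 x 10 = 170 bottles

170 bottles


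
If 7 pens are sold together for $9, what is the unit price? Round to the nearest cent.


Total cost: $9
Number of items: 7
Unit price: $9 / 7 = $1.2857... ≈ $1.29

$1.29


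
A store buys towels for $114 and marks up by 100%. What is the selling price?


Calculate the markup amount:
100% of $114 = $114
Add to cost:
$114 + $114 = $228

$228


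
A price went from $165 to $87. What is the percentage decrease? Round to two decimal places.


Find the absolute change:
|87 - 165| = 78
Divide by original and multiply by 100:
78 / 165 x 100 = 47.2727...% ≈ 47.27%

47.27%


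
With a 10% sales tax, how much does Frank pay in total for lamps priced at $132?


Calculate the tax:
10% of $132 = $13.20
Add tax to price:
$132 + $13.20 = $145.20

$145.20


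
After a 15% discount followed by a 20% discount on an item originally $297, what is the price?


First discount:
15% of $297 = $44.55
Price after first discount:
$297 - $44.55 = $252.45
Second discount:
20% of $252.45 = $50.49
Final price:
$252.45 - $50.49 = $201.96

$201.96


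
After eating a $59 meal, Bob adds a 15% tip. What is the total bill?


Calculate the tip:
15% of $59 = $8.85
Add tip to meal cost:
$59 + $8.85 = $67.85

$67.85


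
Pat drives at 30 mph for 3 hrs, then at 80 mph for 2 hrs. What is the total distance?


Leg 1 distance:
30 x 3 = 90 miles
Leg 2 distance:
80 x 2 = 160 miles
Total distance:
90 + 160 = 250 miles

250 miles


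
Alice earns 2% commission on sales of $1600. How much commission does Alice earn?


Convert rate to decimal:
2% = 0.02
Multiply by sales:
$1600 x 0.02 = $32

$32


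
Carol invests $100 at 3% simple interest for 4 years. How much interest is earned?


Use the formula I = P x R x T / 100
P x R x T = 100 x 3 x 4 = 1200
I = 1200 / 100 = $12

$12


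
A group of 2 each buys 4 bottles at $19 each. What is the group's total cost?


Cost per person:
4 x $19 = $76
Group total:
2 x $76 = $152

$152


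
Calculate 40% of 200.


Convert percentage to decimal:
40% = 0.4
Multiply:
200 x 0.4 = 80

80


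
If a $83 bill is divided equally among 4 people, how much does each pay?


Total bill: $83
Number of people: 4
Each pays: $83 / 4 = $20.75

$20.75


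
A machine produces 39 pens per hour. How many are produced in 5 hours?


Production rate: 39 pens per hour
Time: 5 hours
Total: 39 x 5 = 195 pens

195 pens


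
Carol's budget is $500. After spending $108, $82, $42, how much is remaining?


Add up expenses:
$108 + $82 + $42 = $232
Subtract from budget:
$500 - $232 = $268

$268


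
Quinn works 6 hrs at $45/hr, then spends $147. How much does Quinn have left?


Calculate earnings:
6 x $45 = $270
Subtract spending:
$270 - $147 = $123

$123


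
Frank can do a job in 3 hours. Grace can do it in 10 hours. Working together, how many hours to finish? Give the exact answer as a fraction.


Frank's rate: 1/3 of the job per hour
Grace's rate: 1/10 of the job per hour
Combined rate: 1/3 + 1/10 = 13/30 per hour
Time = 1 / (13/30) = 30/13 hours (≈ 2.31 hours)

30/13 hours


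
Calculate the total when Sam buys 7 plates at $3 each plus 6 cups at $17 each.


Cost of plates:
7 x $3 = $21
Cost of cups:
6 x $17 = $102
Add both:
$21 + $102 = $123

$123


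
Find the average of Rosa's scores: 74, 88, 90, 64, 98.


Add the scores:
74 + 88 + 90 + 64 + 98 = 414
Divide by the number of tests:
414 / 5 = 82.8

82.8


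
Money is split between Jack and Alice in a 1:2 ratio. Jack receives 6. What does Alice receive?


Find the multiplier:
6 / 1 = 6
Apply to Alice's share:
2 x 6 = 12

12


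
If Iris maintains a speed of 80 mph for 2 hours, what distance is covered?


Use the formula: distance = speed x time
Speed = 80 mph, Time = 2 hours
80 x 2 = 160 miles

160 miles


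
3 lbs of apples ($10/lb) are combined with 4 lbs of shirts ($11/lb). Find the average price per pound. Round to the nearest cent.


Cost of apples:
3 x $10 = $30
Cost of shirts:
4 x $11 = $44
Total cost: $30 + $44 = $74
Total weight: 7 lbs
Average: $74 / 7 = $10.5714... ≈ $10.57/lb

$10.57/lb


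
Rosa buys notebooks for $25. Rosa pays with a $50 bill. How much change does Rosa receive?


Start with the amount paid:
$50
Subtract the price:
$50 - $25 = $25

$25


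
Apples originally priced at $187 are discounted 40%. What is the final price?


Calculate the discount amount:
40% of $187 = $74.80
Subtract from original:
$187 - $74.80 = $112.20

$112.20


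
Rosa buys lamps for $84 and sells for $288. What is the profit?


Selling price = $288
Cost price = $84
Profit = selling price - cost price:
Profit = $288 - $84 = $204

$204


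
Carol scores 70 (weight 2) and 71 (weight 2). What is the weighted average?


Weighted sum:
2 x 70 + 2 x 71 = 282
Total weight:
2 + 2 = 4
Weighted average:
282 / 4 = 70.5

70.5


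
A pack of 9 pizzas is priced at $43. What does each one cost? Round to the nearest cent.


Total cost: $43
Number of items: 9
Unit price: $43 / 9 = $4.7777... ≈ $4.78

$4.78
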